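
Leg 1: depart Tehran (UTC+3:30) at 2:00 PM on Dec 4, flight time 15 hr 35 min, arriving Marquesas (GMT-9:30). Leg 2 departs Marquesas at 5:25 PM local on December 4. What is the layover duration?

50 minutes

Convert departure to UTC: 2:00 PM − 3:30 = 10:30 AM UTC on Dec 4.
Add 15 hours and 35 minutes flight time → 2:05 AM UTC (Dec 5).
Marquesas is UTC−9:30, so local arrival = 2:05 AM − 9:30 = 4:35 PM on Dec 4.
Layover = 5:25 PM − 4:35 PM = 50 minutes.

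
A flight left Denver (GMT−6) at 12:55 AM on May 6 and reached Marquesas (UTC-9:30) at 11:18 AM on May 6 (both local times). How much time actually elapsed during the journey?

13 hours 53 minutes

Departure in UTC: 12:55 AM + 6:00 = 6:55 AM on May 6.
Arrival in UTC: 11:18 AM + 9:30 = 8:48 PM on May 6.
Elapsed = 8:48 PM − 6:55 AM = 13 hours 53 minutes.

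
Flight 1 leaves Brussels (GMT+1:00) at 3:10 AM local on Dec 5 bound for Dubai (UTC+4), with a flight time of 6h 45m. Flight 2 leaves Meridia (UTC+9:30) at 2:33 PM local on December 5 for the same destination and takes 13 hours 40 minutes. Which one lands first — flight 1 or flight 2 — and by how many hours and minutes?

the first, by 9 hours 48 minutes

Flight 1 in UTC: 3:10 AM − 1:00 = 2:10 AM on Dec 5.
+6 hours and 45 minutes → arrive 8:55 AM UTC on Dec 5.
Flight 2 in UTC: 2:33 PM − 9:30 = 5:03 AM on Dec 5.
+13 hours and 40 minutes → arrive 6:43 PM UTC on Dec 5.
Flight 1 lands earlier by 9 hours 48 minutes.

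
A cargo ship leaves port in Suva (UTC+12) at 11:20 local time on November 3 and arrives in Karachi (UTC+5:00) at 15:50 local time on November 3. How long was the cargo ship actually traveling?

11 hours 30 minutes

Karachi is 7:00 behind Suva.
Clock-face elapsed time (ignoring zones) is 4 hours 30 minutes.
Actual elapsed = 4 hours 30 minutes + 7:00 = 11 hours 30 minutes.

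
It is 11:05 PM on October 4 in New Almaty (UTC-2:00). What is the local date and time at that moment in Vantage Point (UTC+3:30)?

In UTC: 11:05 PM + 2:00 = 1:05 AM on Oct 5.
Vantage Point is UTC+3:30: 1:05 AM + 3:30 = 4:35 AM on Oct 5.

4:35 AM on Oct 5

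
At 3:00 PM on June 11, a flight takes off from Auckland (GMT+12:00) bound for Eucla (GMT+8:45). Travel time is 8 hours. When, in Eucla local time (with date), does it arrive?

7:45 PM on Jun 11

Convert departure to UTC: 3:00 PM − 12:00 = 3:00 AM UTC on Jun 11.
Add 8 hours travel time → 11:00 AM UTC.
Eucla is UTC+8:45, so local arrival = 11:00 AM + 8:45 = 7:45 PM on Jun 11.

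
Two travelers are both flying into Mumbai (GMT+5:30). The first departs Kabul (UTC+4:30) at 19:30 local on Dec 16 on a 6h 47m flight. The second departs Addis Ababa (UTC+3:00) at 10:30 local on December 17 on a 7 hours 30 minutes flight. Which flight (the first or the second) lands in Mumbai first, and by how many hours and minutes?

the first, by 17 hours 13 minutes

Flight 1 in UTC: 19:30 − 4:30 = 15:00 on Dec 16.
+6 hours and 47 minutes → arrive 21:47 UTC on Dec 16.
Flight 2 in UTC: 10:30 − 3:00 = 07:30 on Dec 17.
+7 hours 30 minutes → arrive 15:00 UTC on Dec 17.
Flight 1 lands earlier by 17 hours 13 minutes.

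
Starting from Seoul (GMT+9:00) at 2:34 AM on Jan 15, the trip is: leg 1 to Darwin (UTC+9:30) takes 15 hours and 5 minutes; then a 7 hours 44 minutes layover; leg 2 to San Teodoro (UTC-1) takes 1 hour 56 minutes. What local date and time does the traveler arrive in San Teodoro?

Convert departure to UTC: 2:34 AM − 9:00 = 5:34 PM UTC on Jan 14.
Add 15 hours 5 minutes leg 1 → 8:39 AM UTC (Jan 15).
Add 7 hours 44 minutes layover in Darwin → 4:23 PM UTC.
Add 1 hour and 56 minutes leg 2 → 6:19 PM UTC.
San Teodoro is UTC−1:00, so local arrival = 6:19 PM − 1:00 = 5:19 PM on Jan 15.

5:19 PM on January 15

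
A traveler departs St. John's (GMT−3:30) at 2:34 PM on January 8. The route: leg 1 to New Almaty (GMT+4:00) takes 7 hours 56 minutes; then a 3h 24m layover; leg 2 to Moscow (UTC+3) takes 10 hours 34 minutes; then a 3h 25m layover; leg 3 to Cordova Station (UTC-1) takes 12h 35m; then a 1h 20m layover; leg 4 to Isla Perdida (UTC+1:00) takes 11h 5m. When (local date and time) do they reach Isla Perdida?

9:23 PM on Jan 10

Convert departure to UTC: 2:34 PM + 3:30 = 6:04 PM UTC on Jan 8.
Add 7 hours and 56 minutes leg 1 → 2:00 AM UTC (Jan 9).
Add 3 hours and 24 minutes layover in New Almaty → 5:24 AM UTC.
Add 10 hours and 34 minutes leg 2 → 3:58 PM UTC.
Add 3 hours 25 minutes layover in Moscow → 7:23 PM UTC.
Add 12 hours 35 minutes leg 3 → 7:58 AM UTC (Jan 10).
Add 1 hour 20 minutes layover in Cordova Station → 9:18 AM UTC.
Add 11 hours 5 minutes leg 4 → 8:23 PM UTC.
Isla Perdida is UTC+1:00, so local arrival = 8:23 PM + 1:00 = 9:23 PM on Jan 10.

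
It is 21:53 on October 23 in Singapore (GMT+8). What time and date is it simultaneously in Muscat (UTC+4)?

In UTC: 21:53 − 8:00 = 13:53 on Oct 23.
Muscat is UTC+4:00: 13:53 + 4:00 = 17:53 on Oct 23.

17:53 on October 23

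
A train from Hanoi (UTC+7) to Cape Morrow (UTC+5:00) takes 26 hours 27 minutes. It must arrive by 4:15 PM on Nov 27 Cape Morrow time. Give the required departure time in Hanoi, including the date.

Target arrival in UTC: 4:15 PM − 5:00 = 11:15 AM on Nov 27.
Subtract 26 hours and 27 minutes → departure 8:48 AM UTC on Nov 26.
Hanoi is UTC+7:00: 8:48 AM + 7:00 = 3:48 PM on Nov 26.

3:48 PM on Nov 26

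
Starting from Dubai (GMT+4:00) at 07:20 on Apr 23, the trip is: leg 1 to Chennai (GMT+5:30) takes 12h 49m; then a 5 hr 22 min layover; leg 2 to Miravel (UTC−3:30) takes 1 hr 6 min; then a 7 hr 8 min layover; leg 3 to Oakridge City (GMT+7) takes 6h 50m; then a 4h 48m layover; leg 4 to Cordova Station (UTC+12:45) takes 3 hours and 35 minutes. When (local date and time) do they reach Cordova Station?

Convert departure to UTC: 07:20 − 4:00 = 03:20 UTC on Apr 23.
Add 12 hours and 49 minutes leg 1 → 16:09 UTC.
Add 5 hours 22 minutes layover in Chennai → 21:31 UTC.
Add 1 hour 6 minutes leg 2 → 22:37 UTC.
Add 7 hours and 8 minutes layover in Miravel → 05:45 UTC (Apr 24).
Add 6 hours 50 minutes leg 3 → 12:35 UTC.
Add 4 hours and 48 minutes layover in Oakridge City → 17:23 UTC.
Add 3 hours 35 minutes leg 4 → 20:58 UTC.
Cordova Station is UTC+12:45, so local arrival = 20:58 + 12:45 = 09:43 on Apr 25.

09:43 on April 25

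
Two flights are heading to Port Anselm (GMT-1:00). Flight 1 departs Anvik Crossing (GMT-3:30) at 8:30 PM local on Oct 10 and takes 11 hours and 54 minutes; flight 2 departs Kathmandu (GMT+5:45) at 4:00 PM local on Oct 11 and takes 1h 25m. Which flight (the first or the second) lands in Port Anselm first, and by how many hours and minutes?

Flight 1 in UTC: 8:30 PM + 3:30 = 12:00 AM on Oct 11.
+11 hours 54 minutes → arrive 11:54 AM UTC on Oct 11.
Flight 2 in UTC: 4:00 PM − 5:45 = 10:15 AM on Oct 11.
+1 hour and 25 minutes → arrive 11:40 AM UTC on Oct 11.
Flight 2 lands earlier by 14 minutes.

the second, by 14 minutes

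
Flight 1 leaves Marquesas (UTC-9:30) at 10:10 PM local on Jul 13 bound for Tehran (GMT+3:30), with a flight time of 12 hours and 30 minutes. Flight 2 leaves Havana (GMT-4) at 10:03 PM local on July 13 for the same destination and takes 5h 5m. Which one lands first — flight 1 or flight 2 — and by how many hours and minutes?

Flight 1 in UTC: 10:10 PM + 9:30 = 7:40 AM on Jul 14.
+12 hours 30 minutes → arrive 8:10 PM UTC on Jul 14.
Flight 2 in UTC: 10:03 PM + 4:00 = 2:03 AM on Jul 14.
+5 hours and 5 minutes → arrive 7:08 AM UTC on Jul 14.
Flight 2 lands earlier by 13 hours 2 minutes.

the second, by 13 hours 2 minutes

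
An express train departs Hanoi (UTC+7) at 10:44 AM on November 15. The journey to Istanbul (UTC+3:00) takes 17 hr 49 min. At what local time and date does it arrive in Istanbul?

Convert departure to UTC: 10:44 AM − 7:00 = 3:44 AM UTC on Nov 15.
Add 17 hours 49 minutes travel time → 9:33 PM UTC.
Istanbul is UTC+3:00, so local arrival = 9:33 PM + 3:00 = 12:33 AM on Nov 16.

12:33 AM on Nov 16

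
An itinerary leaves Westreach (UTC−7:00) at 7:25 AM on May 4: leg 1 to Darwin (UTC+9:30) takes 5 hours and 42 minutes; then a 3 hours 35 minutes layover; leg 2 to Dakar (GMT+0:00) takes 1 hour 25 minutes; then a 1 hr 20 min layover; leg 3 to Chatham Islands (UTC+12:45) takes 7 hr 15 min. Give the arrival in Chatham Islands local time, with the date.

10:27 PM on May 5

Convert departure to UTC: 7:25 AM + 7:00 = 2:25 PM UTC on May 4.
Add 5 hours 42 minutes leg 1 → 8:07 PM UTC.
Add 3 hours and 35 minutes layover in Darwin → 11:42 PM UTC.
Add 1 hour 25 minutes leg 2 → 1:07 AM UTC (May 5).
Add 1 hour and 20 minutes layover in Dakar → 2:27 AM UTC.
Add 7 hours and 15 minutes leg 3 → 9:42 AM UTC.
Chatham Islands is UTC+12:45, so local arrival = 9:42 AM + 12:45 = 10:27 PM on May 5.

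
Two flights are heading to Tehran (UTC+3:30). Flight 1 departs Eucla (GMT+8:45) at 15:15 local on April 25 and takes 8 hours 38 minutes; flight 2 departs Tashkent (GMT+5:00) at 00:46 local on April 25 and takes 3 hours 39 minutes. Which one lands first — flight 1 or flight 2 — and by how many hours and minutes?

Flight 1 in UTC: 15:15 − 8:45 = 06:30 on Apr 25.
+8 hours 38 minutes → arrive 15:08 UTC on Apr 25.
Flight 2 in UTC: 00:46 − 5:00 = 19:46 on Apr 24.
+3 hours 39 minutes → arrive 23:25 UTC on Apr 24.
Flight 2 lands earlier by 15 hours 43 minutes.

the second, by 15 hours 43 minutes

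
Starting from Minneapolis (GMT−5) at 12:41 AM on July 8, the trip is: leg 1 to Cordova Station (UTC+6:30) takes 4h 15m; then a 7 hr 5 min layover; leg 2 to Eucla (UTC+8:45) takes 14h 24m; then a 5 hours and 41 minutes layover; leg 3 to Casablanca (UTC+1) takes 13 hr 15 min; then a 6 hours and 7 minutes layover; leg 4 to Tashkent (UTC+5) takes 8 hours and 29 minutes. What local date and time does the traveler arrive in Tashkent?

Convert departure to UTC: 12:41 AM + 5:00 = 5:41 AM UTC on Jul 8.
Add 4 hours 15 minutes leg 1 → 9:56 AM UTC.
Add 7 hours and 5 minutes layover in Cordova Station → 5:01 PM UTC.
Add 14 hours 24 minutes leg 2 → 7:25 AM UTC (Jul 9).
Add 5 hours 41 minutes layover in Eucla → 1:06 PM UTC.
Add 13 hours and 15 minutes leg 3 → 2:21 AM UTC (Jul 10).
Add 6 hours and 7 minutes layover in Casablanca → 8:28 AM UTC.
Add 8 hours and 29 minutes leg 4 → 4:57 PM UTC.
Tashkent is UTC+5:00, so local arrival = 4:57 PM + 5:00 = 9:57 PM on Jul 10.

9:57 PM on Jul 10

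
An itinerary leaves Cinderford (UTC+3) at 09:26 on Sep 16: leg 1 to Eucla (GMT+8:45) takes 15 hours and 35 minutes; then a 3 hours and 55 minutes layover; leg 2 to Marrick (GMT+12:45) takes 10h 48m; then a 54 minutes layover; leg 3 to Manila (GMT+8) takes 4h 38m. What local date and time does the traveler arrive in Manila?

Convert departure to UTC: 09:26 − 3:00 = 06:26 UTC on Sep 16.
Add 15 hours 35 minutes leg 1 → 22:01 UTC.
Add 3 hours 55 minutes layover in Eucla → 01:56 UTC (Sep 17).
Add 10 hours and 48 minutes leg 2 → 12:44 UTC.
Add 54 minutes layover in Marrick → 13:38 UTC.
Add 4 hours 38 minutes leg 3 → 18:16 UTC.
Manila is UTC+8:00, so local arrival = 18:16 + 8:00 = 02:16 on Sep 18.

02:16 on September 18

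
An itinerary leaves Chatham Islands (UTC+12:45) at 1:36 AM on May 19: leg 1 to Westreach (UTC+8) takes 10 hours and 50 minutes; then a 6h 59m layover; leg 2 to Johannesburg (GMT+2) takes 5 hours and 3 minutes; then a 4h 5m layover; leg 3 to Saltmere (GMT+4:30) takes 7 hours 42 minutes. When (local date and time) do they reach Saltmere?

4:00 AM on May 20

Convert departure to UTC: 1:36 AM − 12:45 = 12:51 PM UTC on May 18.
Add 10 hours 50 minutes leg 1 → 11:41 PM UTC.
Add 6 hours and 59 minutes layover in Westreach → 6:40 AM UTC (May 19).
Add 5 hours 3 minutes leg 2 → 11:43 AM UTC.
Add 4 hours and 5 minutes layover in Johannesburg → 3:48 PM UTC.
Add 7 hours 42 minutes leg 3 → 11:30 PM UTC.
Saltmere is UTC+4:30, so local arrival = 11:30 PM + 4:30 = 4:00 AM on May 20.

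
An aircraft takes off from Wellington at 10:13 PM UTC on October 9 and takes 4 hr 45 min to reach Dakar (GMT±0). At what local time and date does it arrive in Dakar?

2:58 AM on Oct 10

Departure is given in UTC: 10:13 PM on Oct 9.
Add 4 hours and 45 minutes → 2:58 AM UTC (Oct 10).
Dakar is UTC+0, so local arrival is 2:58 AM on Oct 10.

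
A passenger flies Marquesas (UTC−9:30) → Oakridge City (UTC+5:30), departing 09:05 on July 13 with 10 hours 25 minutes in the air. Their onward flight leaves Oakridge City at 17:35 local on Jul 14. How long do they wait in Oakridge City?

Convert departure to UTC: 09:05 + 9:30 = 18:35 UTC on Jul 13.
Add 10 hours 25 minutes flight time → 05:00 UTC (Jul 14).
Oakridge City is UTC+5:30, so local arrival = 05:00 + 5:30 = 10:30 on Jul 14.
Layover = 17:35 − 10:30 = 7 hours 5 minutes.

7 hours 5 minutes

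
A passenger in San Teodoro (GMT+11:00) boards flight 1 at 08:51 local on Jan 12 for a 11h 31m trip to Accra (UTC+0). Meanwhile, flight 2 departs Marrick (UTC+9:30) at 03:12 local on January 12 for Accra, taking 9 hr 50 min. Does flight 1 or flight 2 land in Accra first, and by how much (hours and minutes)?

the second, by 5 hours 50 minutes

Flight 1 in UTC: 08:51 − 11:00 = 21:51 on Jan 11.
+11 hours and 31 minutes → arrive 09:22 UTC on Jan 12.
Flight 2 in UTC: 03:12 − 9:30 = 17:42 on Jan 11.
+9 hours and 50 minutes → arrive 03:32 UTC on Jan 12.
Flight 2 lands earlier by 5 hours 50 minutes.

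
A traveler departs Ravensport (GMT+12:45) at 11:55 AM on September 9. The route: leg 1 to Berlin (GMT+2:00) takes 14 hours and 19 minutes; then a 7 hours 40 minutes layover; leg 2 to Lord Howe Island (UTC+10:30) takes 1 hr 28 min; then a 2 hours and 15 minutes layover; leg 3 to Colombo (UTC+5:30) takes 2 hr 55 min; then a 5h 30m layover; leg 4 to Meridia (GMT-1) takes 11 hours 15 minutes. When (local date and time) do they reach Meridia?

Convert departure to UTC: 11:55 AM − 12:45 = 11:10 PM UTC on Sep 8.
Add 14 hours 19 minutes leg 1 → 1:29 PM UTC (Sep 9).
Add 7 hours and 40 minutes layover in Berlin → 9:09 PM UTC.
Add 1 hour and 28 minutes leg 2 → 10:37 PM UTC.
Add 2 hours and 15 minutes layover in Lord Howe Island → 12:52 AM UTC (Sep 10).
Add 2 hours 55 minutes leg 3 → 3:47 AM UTC.
Add 5 hours and 30 minutes layover in Colombo → 9:17 AM UTC.
Add 11 hours and 15 minutes leg 4 → 8:32 PM UTC.
Meridia is UTC−1:00, so local arrival = 8:32 PM − 1:00 = 7:32 PM on Sep 10.

7:32 PM on September 10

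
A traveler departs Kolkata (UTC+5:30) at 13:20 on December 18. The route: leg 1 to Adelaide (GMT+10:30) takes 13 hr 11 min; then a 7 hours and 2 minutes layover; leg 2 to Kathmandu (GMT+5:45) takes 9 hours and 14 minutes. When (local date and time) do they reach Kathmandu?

19:02 on Dec 19

Convert departure to UTC: 13:20 − 5:30 = 07:50 UTC on Dec 18.
Add 13 hours and 11 minutes leg 1 → 21:01 UTC.
Add 7 hours 2 minutes layover in Adelaide → 04:03 UTC (Dec 19).
Add 9 hours 14 minutes leg 2 → 13:17 UTC.
Kathmandu is UTC+5:45, so local arrival = 13:17 + 5:45 = 19:02 on Dec 19.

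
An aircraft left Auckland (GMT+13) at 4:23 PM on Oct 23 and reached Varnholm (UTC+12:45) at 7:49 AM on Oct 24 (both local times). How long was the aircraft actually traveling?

15 hours 41 minutes

Varnholm is 0:15 behind Auckland.
Clock-face elapsed time (ignoring zones) is 15 hours 26 minutes.
Actual elapsed = 15 hours 26 minutes + 0:15 = 15 hours 41 minutes.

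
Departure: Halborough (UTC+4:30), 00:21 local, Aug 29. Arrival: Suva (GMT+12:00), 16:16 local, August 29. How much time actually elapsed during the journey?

Departure in UTC: 00:21 − 4:30 = 19:51 on Aug 28.
Arrival in UTC: 16:16 − 12:00 = 04:16 on Aug 29.
Elapsed = 04:16 − 19:51 (+1 day) = 8 hours 25 minutes.

8 hours 25 minutes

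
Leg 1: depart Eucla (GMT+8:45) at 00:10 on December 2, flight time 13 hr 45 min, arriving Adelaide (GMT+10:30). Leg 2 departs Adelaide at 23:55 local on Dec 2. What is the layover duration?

8 hours 15 minutes

Convert departure to UTC: 00:10 − 8:45 = 15:25 UTC on Dec 1.
Add 13 hours and 45 minutes flight time → 05:10 UTC (Dec 2).
Adelaide is UTC+10:30, so local arrival = 05:10 + 10:30 = 15:40 on Dec 2.
Layover = 23:55 − 15:40 = 8 hours 15 minutes.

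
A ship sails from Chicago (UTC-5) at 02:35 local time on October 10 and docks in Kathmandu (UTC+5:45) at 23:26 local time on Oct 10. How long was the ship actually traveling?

10 hours 6 minutes

Departure in UTC: 02:35 + 5:00 = 07:35 on Oct 10.
Arrival in UTC: 23:26 − 5:45 = 17:41 on Oct 10.
Elapsed = 17:41 − 07:35 = 10 hours 6 minutes.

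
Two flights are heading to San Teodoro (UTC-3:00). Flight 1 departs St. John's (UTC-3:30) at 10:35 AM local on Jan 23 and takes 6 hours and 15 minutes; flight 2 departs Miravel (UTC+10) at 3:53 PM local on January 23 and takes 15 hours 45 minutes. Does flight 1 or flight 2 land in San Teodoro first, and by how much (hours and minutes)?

Flight 1 in UTC: 10:35 AM + 3:30 = 2:05 PM on Jan 23.
+6 hours 15 minutes → arrive 8:20 PM UTC on Jan 23.
Flight 2 in UTC: 3:53 PM − 10:00 = 5:53 AM on Jan 23.
+15 hours and 45 minutes → arrive 9:38 PM UTC on Jan 23.
Flight 1 lands earlier by 1 hour 18 minutes.

the first, by 1 hour 18 minutes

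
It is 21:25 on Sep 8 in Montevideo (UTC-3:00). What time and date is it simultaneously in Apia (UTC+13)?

In UTC: 21:25 + 3:00 = 00:25 on Sep 9.
Apia is UTC+13:00: 00:25 + 13:00 = 13:25 on Sep 9.

13:25 on September 9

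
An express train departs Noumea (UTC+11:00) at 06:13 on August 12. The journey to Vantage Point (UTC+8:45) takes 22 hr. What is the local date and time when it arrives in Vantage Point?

Convert departure to UTC: 06:13 − 11:00 = 19:13 UTC on Aug 11.
Add 22 hours travel time → 17:13 UTC (Aug 12).
Vantage Point is UTC+8:45, so local arrival = 17:13 + 8:45 = 01:58 on Aug 13.

01:58 on August 13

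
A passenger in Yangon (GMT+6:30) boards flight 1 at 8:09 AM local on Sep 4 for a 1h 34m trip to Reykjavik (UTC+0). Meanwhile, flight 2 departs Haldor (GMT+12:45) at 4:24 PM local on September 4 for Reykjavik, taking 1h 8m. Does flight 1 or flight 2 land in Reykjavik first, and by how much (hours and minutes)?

Flight 1 in UTC: 8:09 AM − 6:30 = 1:39 AM on Sep 4.
+1 hour 34 minutes → arrive 3:13 AM UTC on Sep 4.
Flight 2 in UTC: 4:24 PM − 12:45 = 3:39 AM on Sep 4.
+1 hour and 8 minutes → arrive 4:47 AM UTC on Sep 4.
Flight 1 lands earlier by 1 hour 34 minutes.

the first, by 1 hour 34 minutes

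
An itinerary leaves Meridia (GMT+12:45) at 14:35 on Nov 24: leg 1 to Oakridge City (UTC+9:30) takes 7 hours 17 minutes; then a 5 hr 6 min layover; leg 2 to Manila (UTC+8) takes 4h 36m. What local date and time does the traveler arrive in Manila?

Convert departure to UTC: 14:35 − 12:45 = 01:50 UTC on Nov 24.
Add 7 hours and 17 minutes leg 1 → 09:07 UTC.
Add 5 hours and 6 minutes layover in Oakridge City → 14:13 UTC.
Add 4 hours 36 minutes leg 2 → 18:49 UTC.
Manila is UTC+8:00, so local arrival = 18:49 + 8:00 = 02:49 on Nov 25.

02:49 on Nov 25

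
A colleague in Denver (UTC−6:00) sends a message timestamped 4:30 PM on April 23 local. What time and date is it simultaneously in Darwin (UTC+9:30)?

In UTC: 4:30 PM + 6:00 = 10:30 PM on Apr 23.
Darwin is UTC+9:30: 10:30 PM + 9:30 = 8:00 AM on Apr 24.

8:00 AM on April 24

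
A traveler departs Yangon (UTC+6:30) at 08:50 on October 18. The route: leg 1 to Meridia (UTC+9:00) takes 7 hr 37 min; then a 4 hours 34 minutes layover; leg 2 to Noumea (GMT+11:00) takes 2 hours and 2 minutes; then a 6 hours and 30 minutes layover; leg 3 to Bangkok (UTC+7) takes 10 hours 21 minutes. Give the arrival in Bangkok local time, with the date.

Convert departure to UTC: 08:50 − 6:30 = 02:20 UTC on Oct 18.
Add 7 hours and 37 minutes leg 1 → 09:57 UTC.
Add 4 hours and 34 minutes layover in Meridia → 14:31 UTC.
Add 2 hours 2 minutes leg 2 → 16:33 UTC.
Add 6 hours 30 minutes layover in Noumea → 23:03 UTC.
Add 10 hours and 21 minutes leg 3 → 09:24 UTC (Oct 19).
Bangkok is UTC+7:00, so local arrival = 09:24 + 7:00 = 16:24 on Oct 19.

16:24 on Oct 19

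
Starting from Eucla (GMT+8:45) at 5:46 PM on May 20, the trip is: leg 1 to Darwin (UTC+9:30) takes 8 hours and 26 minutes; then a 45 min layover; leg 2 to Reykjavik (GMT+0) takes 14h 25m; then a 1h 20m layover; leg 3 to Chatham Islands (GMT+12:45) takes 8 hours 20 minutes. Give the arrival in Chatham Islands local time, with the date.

7:02 AM on May 22

Convert departure to UTC: 5:46 PM − 8:45 = 9:01 AM UTC on May 20.
Add 8 hours 26 minutes leg 1 → 5:27 PM UTC.
Add 45 minutes layover in Darwin → 6:12 PM UTC.
Add 14 hours 25 minutes leg 2 → 8:37 AM UTC (May 21).
Add 1 hour and 20 minutes layover in Reykjavik → 9:57 AM UTC.
Add 8 hours and 20 minutes leg 3 → 6:17 PM UTC.
Chatham Islands is UTC+12:45, so local arrival = 6:17 PM + 12:45 = 7:02 AM on May 22.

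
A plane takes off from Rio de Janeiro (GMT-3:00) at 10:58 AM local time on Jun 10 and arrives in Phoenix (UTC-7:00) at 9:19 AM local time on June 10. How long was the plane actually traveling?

Departure in UTC: 10:58 AM + 3:00 = 1:58 PM on Jun 10.
Arrival in UTC: 9:19 AM + 7:00 = 4:19 PM on Jun 10.
Elapsed = 4:19 PM − 1:58 PM = 2 hours 21 minutes.

2 hours 21 minutes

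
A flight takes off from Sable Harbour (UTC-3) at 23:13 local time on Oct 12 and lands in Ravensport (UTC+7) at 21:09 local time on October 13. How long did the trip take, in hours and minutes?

11 hours 56 minutes

Ravensport is 10:00 ahead of Sable Harbour.
Clock-face elapsed time (ignoring zones) is 21 hours 56 minutes.
Actual elapsed = 21 hours 56 minutes − 10:00 = 11 hours 56 minutes.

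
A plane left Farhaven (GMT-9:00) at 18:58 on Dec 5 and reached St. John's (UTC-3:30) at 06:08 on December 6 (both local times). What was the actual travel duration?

St. John's is 5:30 ahead of Farhaven.
Clock-face elapsed time (ignoring zones) is 11 hours 10 minutes.
Actual elapsed = 11 hours 10 minutes − 5:30 = 5 hours 40 minutes.

5 hours 40 minutes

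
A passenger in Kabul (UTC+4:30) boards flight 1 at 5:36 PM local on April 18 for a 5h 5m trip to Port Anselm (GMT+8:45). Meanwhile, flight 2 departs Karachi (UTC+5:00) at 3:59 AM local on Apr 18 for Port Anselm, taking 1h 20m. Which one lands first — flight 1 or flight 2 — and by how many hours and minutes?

Flight 1 in UTC: 5:36 PM − 4:30 = 1:06 PM on Apr 18.
+5 hours 5 minutes → arrive 6:11 PM UTC on Apr 18.
Flight 2 in UTC: 3:59 AM − 5:00 = 10:59 PM on Apr 17.
+1 hour and 20 minutes → arrive 12:19 AM UTC on Apr 18.
Flight 2 lands earlier by 17 hours 52 minutes.

the second, by 17 hours 52 minutes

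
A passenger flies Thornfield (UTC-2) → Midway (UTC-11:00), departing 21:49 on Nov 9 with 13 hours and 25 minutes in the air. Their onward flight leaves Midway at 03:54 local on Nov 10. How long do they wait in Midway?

1 hour 40 minutes

Convert departure to UTC: 21:49 + 2:00 = 23:49 UTC on Nov 9.
Add 13 hours and 25 minutes flight time → 13:14 UTC (Nov 10).
Midway is UTC−11:00, so local arrival = 13:14 − 11:00 = 02:14 on Nov 10.
Layover = 03:54 − 02:14 = 1 hour 40 minutes.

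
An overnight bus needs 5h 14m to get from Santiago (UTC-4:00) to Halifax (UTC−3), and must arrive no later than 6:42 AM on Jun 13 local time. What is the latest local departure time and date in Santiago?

Target arrival in UTC: 6:42 AM + 3:00 = 9:42 AM on Jun 13.
Subtract 5 hours 14 minutes → departure 4:28 AM UTC on Jun 13.
Santiago is UTC−4:00: 4:28 AM − 4:00 = 12:28 AM on Jun 13.

12:28 AM on June 13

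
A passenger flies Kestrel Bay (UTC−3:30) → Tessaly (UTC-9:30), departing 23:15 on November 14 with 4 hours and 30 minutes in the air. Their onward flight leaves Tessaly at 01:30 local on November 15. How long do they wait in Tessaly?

3 hours 45 minutes

Convert departure to UTC: 23:15 + 3:30 = 02:45 UTC on Nov 15.
Add 4 hours and 30 minutes flight time → 07:15 UTC.
Tessaly is UTC−9:30, so local arrival = 07:15 − 9:30 = 21:45 on Nov 14.
Layover = 01:30 − 21:45 (+1 day) = 3 hours 45 minutes.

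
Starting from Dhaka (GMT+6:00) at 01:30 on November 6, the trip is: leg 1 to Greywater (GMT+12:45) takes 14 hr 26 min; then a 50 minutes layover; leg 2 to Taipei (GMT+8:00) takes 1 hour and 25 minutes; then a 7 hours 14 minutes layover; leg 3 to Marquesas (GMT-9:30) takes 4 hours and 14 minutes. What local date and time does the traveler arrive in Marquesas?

14:09 on November 6

Convert departure to UTC: 01:30 − 6:00 = 19:30 UTC on Nov 5.
Add 14 hours and 26 minutes leg 1 → 09:56 UTC (Nov 6).
Add 50 minutes layover in Greywater → 10:46 UTC.
Add 1 hour 25 minutes leg 2 → 12:11 UTC.
Add 7 hours and 14 minutes layover in Taipei → 19:25 UTC.
Add 4 hours 14 minutes leg 3 → 23:39 UTC.
Marquesas is UTC−9:30, so local arrival = 23:39 − 9:30 = 14:09 on Nov 6.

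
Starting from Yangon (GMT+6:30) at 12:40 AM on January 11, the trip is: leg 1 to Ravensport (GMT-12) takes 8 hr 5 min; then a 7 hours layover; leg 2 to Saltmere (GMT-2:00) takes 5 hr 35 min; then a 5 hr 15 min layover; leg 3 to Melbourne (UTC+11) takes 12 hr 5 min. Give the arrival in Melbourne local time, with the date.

7:10 PM on January 12

Convert departure to UTC: 12:40 AM − 6:30 = 6:10 PM UTC on Jan 10.
Add 8 hours and 5 minutes leg 1 → 2:15 AM UTC (Jan 11).
Add 7 hours layover in Ravensport → 9:15 AM UTC.
Add 5 hours 35 minutes leg 2 → 2:50 PM UTC.
Add 5 hours and 15 minutes layover in Saltmere → 8:05 PM UTC.
Add 12 hours 5 minutes leg 3 → 8:10 AM UTC (Jan 12).
Melbourne is UTC+11:00, so local arrival = 8:10 AM + 11:00 = 7:10 PM on Jan 12.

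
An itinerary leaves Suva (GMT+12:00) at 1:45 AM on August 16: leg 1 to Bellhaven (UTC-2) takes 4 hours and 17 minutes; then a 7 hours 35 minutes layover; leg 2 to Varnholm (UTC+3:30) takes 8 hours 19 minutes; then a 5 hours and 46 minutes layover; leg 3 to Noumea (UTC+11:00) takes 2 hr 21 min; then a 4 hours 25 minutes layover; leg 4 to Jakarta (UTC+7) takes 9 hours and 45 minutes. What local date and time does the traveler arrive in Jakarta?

3:13 PM on August 17

Convert departure to UTC: 1:45 AM − 12:00 = 1:45 PM UTC on Aug 15.
Add 4 hours 17 minutes leg 1 → 6:02 PM UTC.
Add 7 hours 35 minutes layover in Bellhaven → 1:37 AM UTC (Aug 16).
Add 8 hours and 19 minutes leg 2 → 9:56 AM UTC.
Add 5 hours 46 minutes layover in Varnholm → 3:42 PM UTC.
Add 2 hours 21 minutes leg 3 → 6:03 PM UTC.
Add 4 hours and 25 minutes layover in Noumea → 10:28 PM UTC.
Add 9 hours and 45 minutes leg 4 → 8:13 AM UTC (Aug 17).
Jakarta is UTC+7:00, so local arrival = 8:13 AM + 7:00 = 3:13 PM on Aug 17.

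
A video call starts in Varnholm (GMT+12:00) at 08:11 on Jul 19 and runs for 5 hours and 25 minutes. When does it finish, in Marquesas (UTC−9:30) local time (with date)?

Marquesas is 21:30 behind Varnholm.
After 5 hours 25 minutes it is 13:36 in Varnholm.
Shift by the zone difference: 13:36 − 21:30 = 16:06 on Jul 18 in Marquesas.

16:06 on July 18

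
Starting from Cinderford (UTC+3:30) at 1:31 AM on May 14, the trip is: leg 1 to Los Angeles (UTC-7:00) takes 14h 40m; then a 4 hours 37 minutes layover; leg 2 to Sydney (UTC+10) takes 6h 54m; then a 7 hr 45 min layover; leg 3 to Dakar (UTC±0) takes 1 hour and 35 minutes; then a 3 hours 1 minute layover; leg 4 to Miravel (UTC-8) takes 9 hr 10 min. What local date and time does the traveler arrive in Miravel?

1:43 PM on May 15

Convert departure to UTC: 1:31 AM − 3:30 = 10:01 PM UTC on May 13.
Add 14 hours 40 minutes leg 1 → 12:41 PM UTC (May 14).
Add 4 hours 37 minutes layover in Los Angeles → 5:18 PM UTC.
Add 6 hours and 54 minutes leg 2 → 12:12 AM UTC (May 15).
Add 7 hours and 45 minutes layover in Sydney → 7:57 AM UTC.
Add 1 hour 35 minutes leg 3 → 9:32 AM UTC.
Add 3 hours and 1 minute layover in Dakar → 12:33 PM UTC.
Add 9 hours and 10 minutes leg 4 → 9:43 PM UTC.
Miravel is UTC−8:00, so local arrival = 9:43 PM − 8:00 = 1:43 PM on May 15.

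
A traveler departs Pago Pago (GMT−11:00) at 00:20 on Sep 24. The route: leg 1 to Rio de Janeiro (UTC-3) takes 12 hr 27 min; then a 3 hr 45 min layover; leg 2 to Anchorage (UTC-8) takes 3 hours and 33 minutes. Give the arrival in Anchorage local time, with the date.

Convert departure to UTC: 00:20 + 11:00 = 11:20 UTC on Sep 24.
Add 12 hours 27 minutes leg 1 → 23:47 UTC.
Add 3 hours and 45 minutes layover in Rio de Janeiro → 03:32 UTC (Sep 25).
Add 3 hours and 33 minutes leg 2 → 07:05 UTC.
Anchorage is UTC−8:00, so local arrival = 07:05 − 8:00 = 23:05 on Sep 24.

23:05 on September 24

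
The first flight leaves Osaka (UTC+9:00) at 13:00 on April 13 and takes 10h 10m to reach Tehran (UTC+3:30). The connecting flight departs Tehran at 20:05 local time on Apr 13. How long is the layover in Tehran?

Convert departure to UTC: 13:00 − 9:00 = 04:00 UTC on Apr 13.
Add 10 hours 10 minutes flight time → 14:10 UTC.
Tehran is UTC+3:30, so local arrival = 14:10 + 3:30 = 17:40 on Apr 13.
Layover = 20:05 − 17:40 = 2 hours 25 minutes.

2 hours 25 minutes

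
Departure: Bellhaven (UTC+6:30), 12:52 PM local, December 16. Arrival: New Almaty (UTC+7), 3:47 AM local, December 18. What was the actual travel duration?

New Almaty is 0:30 ahead of Bellhaven.
Clock-face elapsed time (ignoring zones) is 38 hours 55 minutes.
Actual elapsed = 38 hours 55 minutes − 0:30 = 38 hours 25 minutes.

38 hours 25 minutes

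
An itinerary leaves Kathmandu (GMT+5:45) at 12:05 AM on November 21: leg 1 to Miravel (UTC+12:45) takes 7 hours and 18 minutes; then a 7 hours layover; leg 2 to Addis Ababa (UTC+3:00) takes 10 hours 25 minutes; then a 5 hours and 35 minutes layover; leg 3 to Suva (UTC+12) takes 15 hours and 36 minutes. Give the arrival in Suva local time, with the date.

Convert departure to UTC: 12:05 AM − 5:45 = 6:20 PM UTC on Nov 20.
Add 7 hours 18 minutes leg 1 → 1:38 AM UTC (Nov 21).
Add 7 hours layover in Miravel → 8:38 AM UTC.
Add 10 hours and 25 minutes leg 2 → 7:03 PM UTC.
Add 5 hours and 35 minutes layover in Addis Ababa → 12:38 AM UTC (Nov 22).
Add 15 hours 36 minutes leg 3 → 4:14 PM UTC.
Suva is UTC+12:00, so local arrival = 4:14 PM + 12:00 = 4:14 AM on Nov 23.

4:14 AM on Nov 23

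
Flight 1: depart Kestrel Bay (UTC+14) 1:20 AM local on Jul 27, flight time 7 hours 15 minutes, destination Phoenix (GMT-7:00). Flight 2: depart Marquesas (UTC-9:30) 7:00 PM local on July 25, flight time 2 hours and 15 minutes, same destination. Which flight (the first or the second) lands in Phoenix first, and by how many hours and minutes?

Flight 1 in UTC: 1:20 AM − 14:00 = 11:20 AM on Jul 26.
+7 hours and 15 minutes → arrive 6:35 PM UTC on Jul 26.
Flight 2 in UTC: 7:00 PM + 9:30 = 4:30 AM on Jul 26.
+2 hours and 15 minutes → arrive 6:45 AM UTC on Jul 26.
Flight 2 lands earlier by 11 hours 50 minutes.

the second, by 11 hours 50 minutes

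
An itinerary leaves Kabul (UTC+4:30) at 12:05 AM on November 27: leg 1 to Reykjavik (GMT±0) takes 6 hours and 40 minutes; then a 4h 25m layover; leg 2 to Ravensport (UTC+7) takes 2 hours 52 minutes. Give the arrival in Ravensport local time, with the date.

Convert departure to UTC: 12:05 AM − 4:30 = 7:35 PM UTC on Nov 26.
Add 6 hours 40 minutes leg 1 → 2:15 AM UTC (Nov 27).
Add 4 hours 25 minutes layover in Reykjavik → 6:40 AM UTC.
Add 2 hours 52 minutes leg 2 → 9:32 AM UTC.
Ravensport is UTC+7:00, so local arrival = 9:32 AM + 7:00 = 4:32 PM on Nov 27.

4:32 PM on Nov 27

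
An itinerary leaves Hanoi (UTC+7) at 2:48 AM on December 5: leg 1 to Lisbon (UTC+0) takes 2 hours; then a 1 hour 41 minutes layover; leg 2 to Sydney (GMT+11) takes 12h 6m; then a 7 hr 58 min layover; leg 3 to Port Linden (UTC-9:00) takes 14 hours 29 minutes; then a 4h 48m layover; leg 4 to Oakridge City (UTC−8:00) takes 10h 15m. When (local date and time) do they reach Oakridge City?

Convert departure to UTC: 2:48 AM − 7:00 = 7:48 PM UTC on Dec 4.
Add 2 hours leg 1 → 9:48 PM UTC.
Add 1 hour 41 minutes layover in Lisbon → 11:29 PM UTC.
Add 12 hours 6 minutes leg 2 → 11:35 AM UTC (Dec 5).
Add 7 hours 58 minutes layover in Sydney → 7:33 PM UTC.
Add 14 hours and 29 minutes leg 3 → 10:02 AM UTC (Dec 6).
Add 4 hours 48 minutes layover in Port Linden → 2:50 PM UTC.
Add 10 hours and 15 minutes leg 4 → 1:05 AM UTC (Dec 7).
Oakridge City is UTC−8:00, so local arrival = 1:05 AM − 8:00 = 5:05 PM on Dec 6.

5:05 PM on Dec 6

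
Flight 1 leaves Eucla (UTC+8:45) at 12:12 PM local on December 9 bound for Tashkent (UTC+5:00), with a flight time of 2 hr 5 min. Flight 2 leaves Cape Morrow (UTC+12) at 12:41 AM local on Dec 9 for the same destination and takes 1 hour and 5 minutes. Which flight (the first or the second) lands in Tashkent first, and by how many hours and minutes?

the second, by 15 hours 46 minutes

Flight 1 in UTC: 12:12 PM − 8:45 = 3:27 AM on Dec 9.
+2 hours 5 minutes → arrive 5:32 AM UTC on Dec 9.
Flight 2 in UTC: 12:41 AM − 12:00 = 12:41 PM on Dec 8.
+1 hour and 5 minutes → arrive 1:46 PM UTC on Dec 8.
Flight 2 lands earlier by 15 hours 46 minutes.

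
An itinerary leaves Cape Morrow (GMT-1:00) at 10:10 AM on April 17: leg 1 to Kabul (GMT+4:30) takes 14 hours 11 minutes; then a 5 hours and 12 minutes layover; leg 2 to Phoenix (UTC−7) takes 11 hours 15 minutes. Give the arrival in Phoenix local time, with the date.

Convert departure to UTC: 10:10 AM + 1:00 = 11:10 AM UTC on Apr 17.
Add 14 hours and 11 minutes leg 1 → 1:21 AM UTC (Apr 18).
Add 5 hours and 12 minutes layover in Kabul → 6:33 AM UTC.
Add 11 hours 15 minutes leg 2 → 5:48 PM UTC.
Phoenix is UTC−7:00, so local arrival = 5:48 PM − 7:00 = 10:48 AM on Apr 18.

10:48 AM on April 18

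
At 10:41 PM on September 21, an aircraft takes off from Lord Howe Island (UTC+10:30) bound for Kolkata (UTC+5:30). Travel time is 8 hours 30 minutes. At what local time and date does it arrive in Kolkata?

2:11 AM on September 22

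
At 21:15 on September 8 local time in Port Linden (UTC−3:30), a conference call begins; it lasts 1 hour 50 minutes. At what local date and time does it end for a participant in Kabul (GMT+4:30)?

07:05 on September 9

Convert start to UTC: 21:15 + 3:30 = 00:45 UTC on Sep 9.
Add 1 hour 50 minutes duration → 02:35 UTC.
Kabul is UTC+4:30, so local end time = 02:35 + 4:30 = 07:05 on Sep 9.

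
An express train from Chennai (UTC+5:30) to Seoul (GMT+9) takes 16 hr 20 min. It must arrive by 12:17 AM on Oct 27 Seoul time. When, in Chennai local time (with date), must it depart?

4:27 AM on October 26

Target arrival in UTC: 12:17 AM − 9:00 = 3:17 PM on Oct 26.
Subtract 16 hours 20 minutes → departure 10:57 PM UTC on Oct 25.
Chennai is UTC+5:30: 10:57 PM + 5:30 = 4:27 AM on Oct 26.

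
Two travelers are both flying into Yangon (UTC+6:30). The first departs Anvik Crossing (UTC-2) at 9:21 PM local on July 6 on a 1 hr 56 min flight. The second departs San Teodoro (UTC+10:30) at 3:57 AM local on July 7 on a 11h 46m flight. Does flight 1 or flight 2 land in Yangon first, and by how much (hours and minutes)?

the first, by 3 hours 56 minutes

Flight 1 in UTC: 9:21 PM + 2:00 = 11:21 PM on Jul 6.
+1 hour 56 minutes → arrive 1:17 AM UTC on Jul 7.
Flight 2 in UTC: 3:57 AM − 10:30 = 5:27 PM on Jul 6.
+11 hours 46 minutes → arrive 5:13 AM UTC on Jul 7.
Flight 1 lands earlier by 3 hours 56 minutes.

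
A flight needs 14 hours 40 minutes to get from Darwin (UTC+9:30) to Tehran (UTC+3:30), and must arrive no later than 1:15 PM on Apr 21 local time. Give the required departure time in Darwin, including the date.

Target arrival in UTC: 1:15 PM − 3:30 = 9:45 AM on Apr 21.
Subtract 14 hours 40 minutes → departure 7:05 PM UTC on Apr 20.
Darwin is UTC+9:30: 7:05 PM + 9:30 = 4:35 AM on Apr 21.

4:35 AM on Apr 21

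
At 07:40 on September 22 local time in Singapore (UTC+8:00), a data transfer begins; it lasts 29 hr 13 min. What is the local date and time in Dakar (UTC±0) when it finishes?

Convert start to UTC: 07:40 − 8:00 = 23:40 UTC on Sep 21.
Add 29 hours and 13 minutes duration → 04:53 UTC (Sep 23).
Dakar is UTC+0, so local end time is the same: 04:53 on Sep 23.

04:53 on Sep 23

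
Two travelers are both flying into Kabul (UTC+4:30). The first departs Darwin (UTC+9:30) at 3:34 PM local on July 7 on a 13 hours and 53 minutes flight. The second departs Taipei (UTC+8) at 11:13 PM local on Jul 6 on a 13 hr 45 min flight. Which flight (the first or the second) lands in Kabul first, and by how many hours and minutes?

the second, by 14 hours 59 minutes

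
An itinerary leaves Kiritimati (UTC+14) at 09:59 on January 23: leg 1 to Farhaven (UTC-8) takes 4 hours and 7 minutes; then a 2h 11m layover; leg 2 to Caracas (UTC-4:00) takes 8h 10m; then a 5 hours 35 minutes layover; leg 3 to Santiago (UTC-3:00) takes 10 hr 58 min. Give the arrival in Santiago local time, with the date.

Convert departure to UTC: 09:59 − 14:00 = 19:59 UTC on Jan 22.
Add 4 hours and 7 minutes leg 1 → 00:06 UTC (Jan 23).
Add 2 hours and 11 minutes layover in Farhaven → 02:17 UTC.
Add 8 hours 10 minutes leg 2 → 10:27 UTC.
Add 5 hours and 35 minutes layover in Caracas → 16:02 UTC.
Add 10 hours and 58 minutes leg 3 → 03:00 UTC (Jan 24).
Santiago is UTC−3:00, so local arrival = 03:00 − 3:00 = 00:00 on Jan 24.

00:00 on Jan 24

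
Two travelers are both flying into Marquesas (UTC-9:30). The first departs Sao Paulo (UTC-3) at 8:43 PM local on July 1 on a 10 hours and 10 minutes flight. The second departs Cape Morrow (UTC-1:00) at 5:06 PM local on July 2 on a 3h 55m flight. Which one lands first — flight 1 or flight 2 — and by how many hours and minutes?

the first, by 12 hours 8 minutes

Flight 1 in UTC: 8:43 PM + 3:00 = 11:43 PM on Jul 1.
+10 hours 10 minutes → arrive 9:53 AM UTC on Jul 2.
Flight 2 in UTC: 5:06 PM + 1:00 = 6:06 PM on Jul 2.
+3 hours 55 minutes → arrive 10:01 PM UTC on Jul 2.
Flight 1 lands earlier by 12 hours 8 minutes.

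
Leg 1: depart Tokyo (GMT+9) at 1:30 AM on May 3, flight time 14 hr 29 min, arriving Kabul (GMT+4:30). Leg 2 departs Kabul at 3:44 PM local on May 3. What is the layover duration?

Convert departure to UTC: 1:30 AM − 9:00 = 4:30 PM UTC on May 2.
Add 14 hours and 29 minutes flight time → 6:59 AM UTC (May 3).
Kabul is UTC+4:30, so local arrival = 6:59 AM + 4:30 = 11:29 AM on May 3.
Layover = 3:44 PM − 11:29 AM = 4 hours 15 minutes.

4 hours 15 minutes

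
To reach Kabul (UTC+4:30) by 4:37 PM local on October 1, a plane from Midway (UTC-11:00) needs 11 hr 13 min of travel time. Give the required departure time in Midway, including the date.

Target arrival in UTC: 4:37 PM − 4:30 = 12:07 PM on Oct 1.
Subtract 11 hours 13 minutes → departure 12:54 AM UTC on Oct 1.
Midway is UTC−11:00: 12:54 AM − 11:00 = 1:54 PM on Sep 30.

1:54 PM on September 30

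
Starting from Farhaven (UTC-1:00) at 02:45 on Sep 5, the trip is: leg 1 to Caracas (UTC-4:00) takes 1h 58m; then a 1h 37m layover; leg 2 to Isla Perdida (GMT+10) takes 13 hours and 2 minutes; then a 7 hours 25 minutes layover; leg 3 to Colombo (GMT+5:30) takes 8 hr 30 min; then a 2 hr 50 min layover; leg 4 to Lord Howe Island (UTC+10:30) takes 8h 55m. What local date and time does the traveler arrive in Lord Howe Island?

10:32 on September 7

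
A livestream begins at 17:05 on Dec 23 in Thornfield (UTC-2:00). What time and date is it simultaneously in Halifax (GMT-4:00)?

15:05 on December 23

Halifax is 2:00 behind Thornfield.
Shift by the zone difference: 17:05 − 2:00 = 15:05 on Dec 23 in Halifax.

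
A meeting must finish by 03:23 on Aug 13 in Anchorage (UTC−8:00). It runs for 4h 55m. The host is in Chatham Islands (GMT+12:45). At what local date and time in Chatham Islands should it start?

Target end time in UTC: 03:23 + 8:00 = 11:23 on Aug 13.
Subtract 4 hours and 55 minutes → start 06:28 UTC on Aug 13.
Chatham Islands is UTC+12:45: 06:28 + 12:45 = 19:13 on Aug 13.

19:13 on August 13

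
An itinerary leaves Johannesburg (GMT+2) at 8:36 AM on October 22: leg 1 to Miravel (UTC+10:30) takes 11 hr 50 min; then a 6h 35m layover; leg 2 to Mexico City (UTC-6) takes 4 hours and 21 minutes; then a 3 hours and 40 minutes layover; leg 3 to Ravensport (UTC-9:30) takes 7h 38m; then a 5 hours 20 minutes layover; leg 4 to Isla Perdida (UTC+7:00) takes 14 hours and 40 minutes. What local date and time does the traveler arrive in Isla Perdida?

7:40 PM on Oct 24

Convert departure to UTC: 8:36 AM − 2:00 = 6:36 AM UTC on Oct 22.
Add 11 hours and 50 minutes leg 1 → 6:26 PM UTC.
Add 6 hours and 35 minutes layover in Miravel → 1:01 AM UTC (Oct 23).
Add 4 hours 21 minutes leg 2 → 5:22 AM UTC.
Add 3 hours and 40 minutes layover in Mexico City → 9:02 AM UTC.
Add 7 hours and 38 minutes leg 3 → 4:40 PM UTC.
Add 5 hours 20 minutes layover in Ravensport → 10:00 PM UTC.
Add 14 hours 40 minutes leg 4 → 12:40 PM UTC (Oct 24).
Isla Perdida is UTC+7:00, so local arrival = 12:40 PM + 7:00 = 7:40 PM on Oct 24.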